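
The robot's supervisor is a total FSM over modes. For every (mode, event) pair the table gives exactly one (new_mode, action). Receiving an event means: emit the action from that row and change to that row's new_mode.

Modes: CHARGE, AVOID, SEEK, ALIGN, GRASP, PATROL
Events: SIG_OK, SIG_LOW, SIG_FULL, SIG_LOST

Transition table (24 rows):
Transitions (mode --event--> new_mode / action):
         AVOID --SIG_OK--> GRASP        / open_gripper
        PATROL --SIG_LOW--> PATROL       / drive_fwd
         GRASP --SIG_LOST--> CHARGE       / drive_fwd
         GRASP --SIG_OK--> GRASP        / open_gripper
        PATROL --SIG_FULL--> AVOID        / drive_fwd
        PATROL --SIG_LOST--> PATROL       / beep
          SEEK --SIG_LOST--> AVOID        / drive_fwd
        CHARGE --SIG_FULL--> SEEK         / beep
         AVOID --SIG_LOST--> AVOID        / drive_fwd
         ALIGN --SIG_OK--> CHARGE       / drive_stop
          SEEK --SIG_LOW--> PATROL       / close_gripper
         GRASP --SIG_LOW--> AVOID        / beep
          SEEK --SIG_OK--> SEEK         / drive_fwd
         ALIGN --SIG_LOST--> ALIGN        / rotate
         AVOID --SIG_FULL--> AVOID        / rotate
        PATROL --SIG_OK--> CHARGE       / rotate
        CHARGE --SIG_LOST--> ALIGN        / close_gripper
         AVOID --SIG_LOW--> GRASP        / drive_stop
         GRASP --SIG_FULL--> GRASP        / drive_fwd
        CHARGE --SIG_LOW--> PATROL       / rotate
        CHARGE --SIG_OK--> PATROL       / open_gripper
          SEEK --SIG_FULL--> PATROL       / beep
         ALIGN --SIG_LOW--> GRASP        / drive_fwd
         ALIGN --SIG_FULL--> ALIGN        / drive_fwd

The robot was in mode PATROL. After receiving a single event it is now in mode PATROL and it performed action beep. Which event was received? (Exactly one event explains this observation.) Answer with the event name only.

SIG_LOST

try SIG_OK: (PATROL, SIG_OK) → (CHARGE, rotate)
try SIG_LOW: (PATROL, SIG_LOW) → (PATROL, drive_fwd)
try SIG_FULL: (PATROL, SIG_FULL) → (AVOID, drive_fwd)
try SIG_LOST: (PATROL, SIG_LOST) → (PATROL, beep)  ← matches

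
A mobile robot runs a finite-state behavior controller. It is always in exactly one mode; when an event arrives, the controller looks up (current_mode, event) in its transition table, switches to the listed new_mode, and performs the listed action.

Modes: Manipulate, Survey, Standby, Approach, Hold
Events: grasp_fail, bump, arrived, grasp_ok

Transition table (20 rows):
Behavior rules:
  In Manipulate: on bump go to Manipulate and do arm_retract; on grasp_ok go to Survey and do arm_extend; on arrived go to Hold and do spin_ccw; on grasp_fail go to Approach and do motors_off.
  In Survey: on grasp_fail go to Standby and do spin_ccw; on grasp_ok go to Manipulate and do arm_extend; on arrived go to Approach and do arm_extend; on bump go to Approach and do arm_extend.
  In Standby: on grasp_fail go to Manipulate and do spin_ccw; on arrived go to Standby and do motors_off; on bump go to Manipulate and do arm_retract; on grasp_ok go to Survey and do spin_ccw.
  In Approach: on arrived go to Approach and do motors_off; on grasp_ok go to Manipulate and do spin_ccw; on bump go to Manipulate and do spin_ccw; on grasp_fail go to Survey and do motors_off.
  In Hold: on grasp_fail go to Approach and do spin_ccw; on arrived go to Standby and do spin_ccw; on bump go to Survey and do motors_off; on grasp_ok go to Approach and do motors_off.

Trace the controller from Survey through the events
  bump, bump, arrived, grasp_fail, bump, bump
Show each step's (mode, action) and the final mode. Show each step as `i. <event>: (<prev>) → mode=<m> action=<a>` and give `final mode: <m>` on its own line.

1. bump: (Survey) → mode=Approach action=arm_extend
2. bump: (Approach) → mode=Manipulate action=spin_ccw
3. arrived: (Manipulate) → mode=Hold action=spin_ccw
4. grasp_fail: (Hold) → mode=Approach action=spin_ccw
5. bump: (Approach) → mode=Manipulate action=spin_ccw
6. bump: (Manipulate) → mode=Manipulate action=arm_retract

final mode: Manipulate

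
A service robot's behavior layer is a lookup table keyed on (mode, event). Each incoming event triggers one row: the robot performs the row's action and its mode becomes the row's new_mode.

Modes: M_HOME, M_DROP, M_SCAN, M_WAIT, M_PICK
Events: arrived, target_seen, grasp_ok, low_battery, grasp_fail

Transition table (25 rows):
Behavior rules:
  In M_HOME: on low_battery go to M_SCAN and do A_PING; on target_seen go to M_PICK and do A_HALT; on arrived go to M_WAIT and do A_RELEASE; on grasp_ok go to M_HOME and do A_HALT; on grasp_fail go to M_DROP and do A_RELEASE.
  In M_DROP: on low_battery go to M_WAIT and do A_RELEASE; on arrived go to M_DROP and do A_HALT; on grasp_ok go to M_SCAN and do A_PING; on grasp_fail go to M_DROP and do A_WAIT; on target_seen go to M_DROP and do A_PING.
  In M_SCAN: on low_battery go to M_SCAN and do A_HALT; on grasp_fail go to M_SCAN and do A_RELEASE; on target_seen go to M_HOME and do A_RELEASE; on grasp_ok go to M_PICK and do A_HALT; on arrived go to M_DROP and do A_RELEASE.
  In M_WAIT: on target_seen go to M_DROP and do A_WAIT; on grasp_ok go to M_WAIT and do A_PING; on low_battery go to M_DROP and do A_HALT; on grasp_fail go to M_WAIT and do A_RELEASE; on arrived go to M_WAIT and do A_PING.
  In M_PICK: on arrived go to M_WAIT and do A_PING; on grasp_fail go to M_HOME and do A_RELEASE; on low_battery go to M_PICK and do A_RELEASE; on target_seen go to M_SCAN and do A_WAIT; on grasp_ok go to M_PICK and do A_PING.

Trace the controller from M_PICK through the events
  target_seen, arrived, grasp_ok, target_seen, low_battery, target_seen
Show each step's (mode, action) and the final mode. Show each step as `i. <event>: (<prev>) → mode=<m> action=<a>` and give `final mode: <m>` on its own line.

1. target_seen: (M_PICK) → mode=M_SCAN action=A_WAIT
2. arrived: (M_SCAN) → mode=M_DROP action=A_RELEASE
3. grasp_ok: (M_DROP) → mode=M_SCAN action=A_PING
4. target_seen: (M_SCAN) → mode=M_HOME action=A_RELEASE
5. low_battery: (M_HOME) → mode=M_SCAN action=A_PING
6. target_seen: (M_SCAN) → mode=M_HOME action=A_RELEASE

final mode: M_HOME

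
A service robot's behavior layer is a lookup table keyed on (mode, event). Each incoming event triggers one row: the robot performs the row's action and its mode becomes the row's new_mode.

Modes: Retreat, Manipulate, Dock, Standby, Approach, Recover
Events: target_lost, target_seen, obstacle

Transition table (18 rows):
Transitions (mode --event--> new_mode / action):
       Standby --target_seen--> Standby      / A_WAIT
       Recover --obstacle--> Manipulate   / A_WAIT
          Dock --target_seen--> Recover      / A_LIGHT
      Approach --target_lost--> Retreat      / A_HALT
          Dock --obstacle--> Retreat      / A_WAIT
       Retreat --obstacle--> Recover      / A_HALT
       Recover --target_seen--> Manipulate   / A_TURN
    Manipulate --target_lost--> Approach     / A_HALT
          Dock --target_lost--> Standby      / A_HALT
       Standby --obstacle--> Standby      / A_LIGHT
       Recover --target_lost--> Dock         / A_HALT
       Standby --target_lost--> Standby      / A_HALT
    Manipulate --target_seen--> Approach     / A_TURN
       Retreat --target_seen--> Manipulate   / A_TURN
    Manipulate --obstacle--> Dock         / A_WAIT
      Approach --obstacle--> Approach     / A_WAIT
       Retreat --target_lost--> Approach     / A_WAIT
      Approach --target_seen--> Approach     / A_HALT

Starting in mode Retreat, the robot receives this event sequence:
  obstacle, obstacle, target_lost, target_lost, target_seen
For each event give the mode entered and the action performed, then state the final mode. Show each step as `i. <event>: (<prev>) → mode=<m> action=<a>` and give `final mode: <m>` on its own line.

final mode: Manipulate

1. obstacle: (Retreat) → mode=Recover action=A_HALT
2. obstacle: (Recover) → mode=Manipulate action=A_WAIT
3. target_lost: (Manipulate) → mode=Approach action=A_HALT
4. target_lost: (Approach) → mode=Retreat action=A_HALT
5. target_seen: (Retreat) → mode=Manipulate action=A_TURN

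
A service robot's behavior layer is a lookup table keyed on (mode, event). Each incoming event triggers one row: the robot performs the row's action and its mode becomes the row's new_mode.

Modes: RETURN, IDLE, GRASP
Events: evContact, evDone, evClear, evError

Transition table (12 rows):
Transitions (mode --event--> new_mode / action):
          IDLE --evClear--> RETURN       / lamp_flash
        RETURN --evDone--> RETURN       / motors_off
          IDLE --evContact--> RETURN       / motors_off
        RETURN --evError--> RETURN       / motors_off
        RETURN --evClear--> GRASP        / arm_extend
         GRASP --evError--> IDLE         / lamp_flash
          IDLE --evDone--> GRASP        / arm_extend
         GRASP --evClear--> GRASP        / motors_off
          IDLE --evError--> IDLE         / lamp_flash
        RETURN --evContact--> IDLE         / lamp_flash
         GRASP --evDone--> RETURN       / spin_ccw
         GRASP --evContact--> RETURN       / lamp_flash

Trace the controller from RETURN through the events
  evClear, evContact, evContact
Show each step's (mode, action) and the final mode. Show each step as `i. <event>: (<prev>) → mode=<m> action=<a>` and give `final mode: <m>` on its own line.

1. evClear: (RETURN) → mode=GRASP action=arm_extend
2. evContact: (GRASP) → mode=RETURN action=lamp_flash
3. evContact: (RETURN) → mode=IDLE action=lamp_flash

final mode: IDLE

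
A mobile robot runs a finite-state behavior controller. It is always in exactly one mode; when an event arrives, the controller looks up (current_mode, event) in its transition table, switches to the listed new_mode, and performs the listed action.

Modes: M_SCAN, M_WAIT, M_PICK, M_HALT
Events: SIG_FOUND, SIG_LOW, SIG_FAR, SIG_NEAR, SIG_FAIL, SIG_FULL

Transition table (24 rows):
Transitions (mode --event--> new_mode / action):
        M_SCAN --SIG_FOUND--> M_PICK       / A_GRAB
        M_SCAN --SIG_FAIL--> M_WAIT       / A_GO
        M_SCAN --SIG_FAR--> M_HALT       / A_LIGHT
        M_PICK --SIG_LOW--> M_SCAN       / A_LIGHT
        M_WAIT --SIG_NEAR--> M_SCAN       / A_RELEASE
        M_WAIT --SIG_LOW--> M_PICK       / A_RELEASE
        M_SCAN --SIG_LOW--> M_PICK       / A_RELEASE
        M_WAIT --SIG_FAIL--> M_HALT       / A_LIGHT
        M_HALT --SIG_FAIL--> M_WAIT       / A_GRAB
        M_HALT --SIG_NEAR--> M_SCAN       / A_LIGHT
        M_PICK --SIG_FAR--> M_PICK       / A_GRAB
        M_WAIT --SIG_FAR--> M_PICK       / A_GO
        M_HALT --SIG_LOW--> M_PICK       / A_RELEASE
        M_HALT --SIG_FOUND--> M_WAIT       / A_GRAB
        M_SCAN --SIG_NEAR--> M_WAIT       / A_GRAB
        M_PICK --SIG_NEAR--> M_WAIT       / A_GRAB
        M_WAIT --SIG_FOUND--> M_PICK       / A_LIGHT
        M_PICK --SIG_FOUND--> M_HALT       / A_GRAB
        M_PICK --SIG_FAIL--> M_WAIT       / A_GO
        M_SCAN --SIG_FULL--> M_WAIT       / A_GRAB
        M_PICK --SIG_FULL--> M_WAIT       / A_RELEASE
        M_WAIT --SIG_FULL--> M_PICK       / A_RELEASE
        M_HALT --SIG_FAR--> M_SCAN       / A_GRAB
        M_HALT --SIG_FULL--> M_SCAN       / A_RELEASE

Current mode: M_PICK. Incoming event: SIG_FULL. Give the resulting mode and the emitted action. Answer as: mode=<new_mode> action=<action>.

mode=M_WAIT action=A_RELEASE

current mode = M_PICK; filter table to that mode:
  (M_PICK, SIG_LOW) → (M_SCAN, A_LIGHT)
  (M_PICK, SIG_FAR) → (M_PICK, A_GRAB)
  (M_PICK, SIG_NEAR) → (M_WAIT, A_GRAB)
  (M_PICK, SIG_FOUND) → (M_HALT, A_GRAB)
  (M_PICK, SIG_FAIL) → (M_WAIT, A_GO)
  (M_PICK, SIG_FULL) → (M_WAIT, A_RELEASE)  ← event matches
event = SIG_FULL selects (M_WAIT, A_RELEASE)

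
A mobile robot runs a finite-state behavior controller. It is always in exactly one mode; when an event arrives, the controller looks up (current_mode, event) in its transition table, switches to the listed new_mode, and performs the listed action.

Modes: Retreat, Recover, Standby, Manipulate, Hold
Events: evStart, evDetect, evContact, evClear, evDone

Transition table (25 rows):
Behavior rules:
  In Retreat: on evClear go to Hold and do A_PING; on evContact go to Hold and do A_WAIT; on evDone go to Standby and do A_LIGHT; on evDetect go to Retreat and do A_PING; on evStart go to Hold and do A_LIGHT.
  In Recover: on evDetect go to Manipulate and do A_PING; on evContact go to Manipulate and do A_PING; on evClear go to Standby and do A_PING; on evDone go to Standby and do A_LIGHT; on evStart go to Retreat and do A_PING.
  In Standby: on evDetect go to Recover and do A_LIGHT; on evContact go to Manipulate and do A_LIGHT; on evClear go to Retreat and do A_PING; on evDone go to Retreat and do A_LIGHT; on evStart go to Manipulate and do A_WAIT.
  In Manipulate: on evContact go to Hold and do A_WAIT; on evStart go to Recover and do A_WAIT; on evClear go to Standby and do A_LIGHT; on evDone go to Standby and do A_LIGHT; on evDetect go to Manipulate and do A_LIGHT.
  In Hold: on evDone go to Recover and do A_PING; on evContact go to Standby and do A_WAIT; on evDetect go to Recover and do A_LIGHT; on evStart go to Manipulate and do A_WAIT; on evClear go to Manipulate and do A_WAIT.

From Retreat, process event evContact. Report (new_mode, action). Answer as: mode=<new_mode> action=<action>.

current mode = Retreat; filter table to that mode:
  (Retreat, evClear) → (Hold, A_PING)
  (Retreat, evContact) → (Hold, A_WAIT)  ← event matches
  (Retreat, evDone) → (Standby, A_LIGHT)
  (Retreat, evDetect) → (Retreat, A_PING)
  (Retreat, evStart) → (Hold, A_LIGHT)
event = evContact selects (Hold, A_WAIT)

mode=Hold action=A_WAIT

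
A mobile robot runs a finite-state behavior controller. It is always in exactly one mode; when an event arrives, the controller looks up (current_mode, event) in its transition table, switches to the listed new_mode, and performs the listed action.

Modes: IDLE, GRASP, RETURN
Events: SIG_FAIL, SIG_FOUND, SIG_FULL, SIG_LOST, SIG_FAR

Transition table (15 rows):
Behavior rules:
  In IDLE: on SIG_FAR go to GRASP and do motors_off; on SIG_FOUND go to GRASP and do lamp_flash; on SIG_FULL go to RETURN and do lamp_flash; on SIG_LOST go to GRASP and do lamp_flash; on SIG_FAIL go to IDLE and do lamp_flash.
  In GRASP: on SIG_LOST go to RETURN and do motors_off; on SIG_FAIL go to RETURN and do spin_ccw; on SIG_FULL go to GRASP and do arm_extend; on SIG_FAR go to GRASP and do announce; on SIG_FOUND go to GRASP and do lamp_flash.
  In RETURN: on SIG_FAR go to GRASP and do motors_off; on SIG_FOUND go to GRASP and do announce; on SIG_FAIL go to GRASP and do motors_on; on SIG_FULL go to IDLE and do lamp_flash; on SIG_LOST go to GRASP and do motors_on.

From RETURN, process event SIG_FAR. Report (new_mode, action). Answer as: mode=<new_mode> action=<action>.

mode=GRASP action=motors_off

current mode = RETURN; filter table to that mode:
  (RETURN, SIG_FAR) → (GRASP, motors_off)  ← event matches
  (RETURN, SIG_FOUND) → (GRASP, announce)
  (RETURN, SIG_FAIL) → (GRASP, motors_on)
  (RETURN, SIG_FULL) → (IDLE, lamp_flash)
  (RETURN, SIG_LOST) → (GRASP, motors_on)
event = SIG_FAR selects (GRASP, motors_off)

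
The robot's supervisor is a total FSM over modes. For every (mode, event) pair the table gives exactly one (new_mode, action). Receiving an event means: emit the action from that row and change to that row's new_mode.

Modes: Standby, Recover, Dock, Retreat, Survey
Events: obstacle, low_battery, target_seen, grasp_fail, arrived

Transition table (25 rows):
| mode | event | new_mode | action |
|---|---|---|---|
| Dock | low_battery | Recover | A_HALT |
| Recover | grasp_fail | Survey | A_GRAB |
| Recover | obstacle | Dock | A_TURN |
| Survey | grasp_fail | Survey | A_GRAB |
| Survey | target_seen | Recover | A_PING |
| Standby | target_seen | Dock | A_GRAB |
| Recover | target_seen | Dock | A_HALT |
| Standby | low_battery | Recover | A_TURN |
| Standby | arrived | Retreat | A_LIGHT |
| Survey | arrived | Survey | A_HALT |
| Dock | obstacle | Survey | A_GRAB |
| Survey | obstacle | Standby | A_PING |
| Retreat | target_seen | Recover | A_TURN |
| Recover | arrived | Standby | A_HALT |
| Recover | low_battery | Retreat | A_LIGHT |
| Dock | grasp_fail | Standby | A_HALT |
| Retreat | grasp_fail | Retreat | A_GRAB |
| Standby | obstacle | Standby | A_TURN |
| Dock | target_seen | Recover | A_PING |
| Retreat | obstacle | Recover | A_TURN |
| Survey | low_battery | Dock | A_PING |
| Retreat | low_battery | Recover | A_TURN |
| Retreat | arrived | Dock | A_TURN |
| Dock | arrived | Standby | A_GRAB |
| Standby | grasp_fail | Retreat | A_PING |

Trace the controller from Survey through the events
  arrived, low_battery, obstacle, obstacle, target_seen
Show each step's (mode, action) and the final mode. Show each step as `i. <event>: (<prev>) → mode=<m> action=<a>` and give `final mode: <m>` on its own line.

final mode: Dock

1. arrived: (Survey) → mode=Survey action=A_HALT
2. low_battery: (Survey) → mode=Dock action=A_PING
3. obstacle: (Dock) → mode=Survey action=A_GRAB
4. obstacle: (Survey) → mode=Standby action=A_PING
5. target_seen: (Standby) → mode=Dock action=A_GRAB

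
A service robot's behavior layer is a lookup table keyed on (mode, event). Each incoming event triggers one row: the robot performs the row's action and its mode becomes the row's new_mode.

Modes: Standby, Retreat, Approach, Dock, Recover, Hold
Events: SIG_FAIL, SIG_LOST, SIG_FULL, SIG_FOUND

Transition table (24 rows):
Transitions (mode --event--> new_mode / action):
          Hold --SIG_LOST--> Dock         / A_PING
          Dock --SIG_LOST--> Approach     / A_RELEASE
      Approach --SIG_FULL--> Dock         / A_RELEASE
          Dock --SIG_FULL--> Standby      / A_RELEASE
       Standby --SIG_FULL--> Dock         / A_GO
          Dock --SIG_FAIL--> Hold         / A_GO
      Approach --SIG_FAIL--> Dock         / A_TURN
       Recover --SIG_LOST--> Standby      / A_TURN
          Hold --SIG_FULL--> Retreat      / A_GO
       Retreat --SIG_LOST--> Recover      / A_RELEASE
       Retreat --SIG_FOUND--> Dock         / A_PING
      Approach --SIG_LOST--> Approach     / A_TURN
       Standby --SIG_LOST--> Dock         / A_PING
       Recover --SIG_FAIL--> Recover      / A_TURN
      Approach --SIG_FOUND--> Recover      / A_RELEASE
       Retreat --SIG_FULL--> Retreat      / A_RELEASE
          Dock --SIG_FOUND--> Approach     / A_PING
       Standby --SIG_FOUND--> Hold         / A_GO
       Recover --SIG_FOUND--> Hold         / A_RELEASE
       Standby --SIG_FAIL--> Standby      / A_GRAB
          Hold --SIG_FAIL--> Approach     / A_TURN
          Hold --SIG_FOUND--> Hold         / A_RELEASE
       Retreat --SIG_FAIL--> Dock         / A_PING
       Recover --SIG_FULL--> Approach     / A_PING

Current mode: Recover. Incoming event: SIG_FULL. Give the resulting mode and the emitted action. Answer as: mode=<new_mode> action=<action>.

current mode = Recover; filter table to that mode:
  (Recover, SIG_LOST) → (Standby, A_TURN)
  (Recover, SIG_FAIL) → (Recover, A_TURN)
  (Recover, SIG_FOUND) → (Hold, A_RELEASE)
  (Recover, SIG_FULL) → (Approach, A_PING)  ← event matches
event = SIG_FULL selects (Approach, A_PING)

mode=Approach action=A_PING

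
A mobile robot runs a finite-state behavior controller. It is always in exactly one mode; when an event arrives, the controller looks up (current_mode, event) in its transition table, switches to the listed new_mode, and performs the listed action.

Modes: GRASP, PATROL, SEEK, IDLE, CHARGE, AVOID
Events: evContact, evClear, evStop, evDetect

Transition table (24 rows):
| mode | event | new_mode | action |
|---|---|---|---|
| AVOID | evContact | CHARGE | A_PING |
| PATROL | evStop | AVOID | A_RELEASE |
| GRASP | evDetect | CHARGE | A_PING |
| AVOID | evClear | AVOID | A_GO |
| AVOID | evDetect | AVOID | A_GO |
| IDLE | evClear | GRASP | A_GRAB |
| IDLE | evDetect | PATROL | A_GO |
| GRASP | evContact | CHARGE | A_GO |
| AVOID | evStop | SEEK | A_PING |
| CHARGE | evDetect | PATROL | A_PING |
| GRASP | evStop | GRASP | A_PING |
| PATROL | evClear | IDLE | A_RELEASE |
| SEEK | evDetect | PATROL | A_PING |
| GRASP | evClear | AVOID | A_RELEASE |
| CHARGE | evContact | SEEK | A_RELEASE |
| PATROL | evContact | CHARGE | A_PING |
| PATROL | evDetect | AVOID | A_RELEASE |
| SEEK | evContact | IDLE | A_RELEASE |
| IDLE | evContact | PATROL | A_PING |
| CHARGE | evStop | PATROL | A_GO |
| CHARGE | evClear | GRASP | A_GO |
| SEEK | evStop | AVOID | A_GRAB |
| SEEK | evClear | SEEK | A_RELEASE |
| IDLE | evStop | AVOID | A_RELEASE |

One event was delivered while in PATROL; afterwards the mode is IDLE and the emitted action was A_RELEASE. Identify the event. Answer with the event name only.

try evContact: (PATROL, evContact) → (CHARGE, A_PING)
try evClear: (PATROL, evClear) → (IDLE, A_RELEASE)  ← matches
try evStop: (PATROL, evStop) → (AVOID, A_RELEASE)
try evDetect: (PATROL, evDetect) → (AVOID, A_RELEASE)

evClear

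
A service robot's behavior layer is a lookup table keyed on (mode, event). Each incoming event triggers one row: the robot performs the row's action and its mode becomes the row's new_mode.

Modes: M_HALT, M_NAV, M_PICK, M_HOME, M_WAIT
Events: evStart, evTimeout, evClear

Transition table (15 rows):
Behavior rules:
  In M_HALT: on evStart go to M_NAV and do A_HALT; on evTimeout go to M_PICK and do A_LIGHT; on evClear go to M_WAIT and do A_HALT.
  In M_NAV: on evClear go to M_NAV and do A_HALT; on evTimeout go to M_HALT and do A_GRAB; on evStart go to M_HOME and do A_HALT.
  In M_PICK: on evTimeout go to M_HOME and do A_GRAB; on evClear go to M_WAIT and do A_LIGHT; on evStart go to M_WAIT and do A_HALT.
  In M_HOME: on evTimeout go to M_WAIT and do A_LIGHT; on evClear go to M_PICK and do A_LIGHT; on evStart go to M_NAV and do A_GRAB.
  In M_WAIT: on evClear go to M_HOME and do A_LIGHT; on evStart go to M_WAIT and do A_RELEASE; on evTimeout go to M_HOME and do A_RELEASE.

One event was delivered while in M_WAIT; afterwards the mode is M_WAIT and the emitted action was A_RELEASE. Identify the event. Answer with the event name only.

try evStart: (M_WAIT, evStart) → (M_WAIT, A_RELEASE)  ← matches
try evTimeout: (M_WAIT, evTimeout) → (M_HOME, A_RELEASE)
try evClear: (M_WAIT, evClear) → (M_HOME, A_LIGHT)

evStart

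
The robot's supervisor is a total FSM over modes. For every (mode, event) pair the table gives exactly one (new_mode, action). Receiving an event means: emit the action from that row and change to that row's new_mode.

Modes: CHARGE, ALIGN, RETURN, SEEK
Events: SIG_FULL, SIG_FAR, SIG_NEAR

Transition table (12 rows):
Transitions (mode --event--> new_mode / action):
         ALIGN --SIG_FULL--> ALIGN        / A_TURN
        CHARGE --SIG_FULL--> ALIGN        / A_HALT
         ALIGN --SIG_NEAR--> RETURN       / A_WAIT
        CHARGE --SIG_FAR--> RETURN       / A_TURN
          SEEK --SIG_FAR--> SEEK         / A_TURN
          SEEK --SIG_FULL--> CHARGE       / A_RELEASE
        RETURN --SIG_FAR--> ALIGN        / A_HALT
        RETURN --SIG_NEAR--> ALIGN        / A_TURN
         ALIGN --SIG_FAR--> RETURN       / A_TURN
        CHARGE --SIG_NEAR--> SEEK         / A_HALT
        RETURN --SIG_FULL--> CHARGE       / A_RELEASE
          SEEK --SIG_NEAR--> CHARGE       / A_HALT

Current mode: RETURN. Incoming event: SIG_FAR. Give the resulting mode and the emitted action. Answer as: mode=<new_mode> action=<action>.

current mode = RETURN; filter table to that mode:
  (RETURN, SIG_FAR) → (ALIGN, A_HALT)  ← event matches
  (RETURN, SIG_NEAR) → (ALIGN, A_TURN)
  (RETURN, SIG_FULL) → (CHARGE, A_RELEASE)
event = SIG_FAR selects (ALIGN, A_HALT)

mode=ALIGN action=A_HALT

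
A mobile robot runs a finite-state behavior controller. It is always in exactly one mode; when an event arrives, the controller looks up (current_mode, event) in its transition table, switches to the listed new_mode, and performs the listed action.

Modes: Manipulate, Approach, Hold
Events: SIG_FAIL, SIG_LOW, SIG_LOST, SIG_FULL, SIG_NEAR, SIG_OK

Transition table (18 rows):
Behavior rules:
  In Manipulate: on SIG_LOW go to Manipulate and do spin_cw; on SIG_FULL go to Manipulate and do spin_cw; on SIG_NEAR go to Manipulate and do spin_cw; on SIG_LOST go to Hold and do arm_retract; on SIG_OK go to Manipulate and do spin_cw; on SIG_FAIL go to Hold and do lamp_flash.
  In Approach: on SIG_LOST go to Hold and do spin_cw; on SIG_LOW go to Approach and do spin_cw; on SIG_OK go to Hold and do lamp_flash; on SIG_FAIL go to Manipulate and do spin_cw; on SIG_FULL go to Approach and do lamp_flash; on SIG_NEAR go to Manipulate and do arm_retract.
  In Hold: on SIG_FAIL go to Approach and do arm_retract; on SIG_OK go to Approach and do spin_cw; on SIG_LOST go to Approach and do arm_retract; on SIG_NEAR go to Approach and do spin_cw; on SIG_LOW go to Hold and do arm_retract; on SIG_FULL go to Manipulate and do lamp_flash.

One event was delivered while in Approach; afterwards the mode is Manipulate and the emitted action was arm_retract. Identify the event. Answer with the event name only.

SIG_NEAR

try SIG_FAIL: (Approach, SIG_FAIL) → (Manipulate, spin_cw)
try SIG_LOW: (Approach, SIG_LOW) → (Approach, spin_cw)
try SIG_LOST: (Approach, SIG_LOST) → (Hold, spin_cw)
try SIG_FULL: (Approach, SIG_FULL) → (Approach, lamp_flash)
try SIG_NEAR: (Approach, SIG_NEAR) → (Manipulate, arm_retract)  ← matches
try SIG_OK: (Approach, SIG_OK) → (Hold, lamp_flash)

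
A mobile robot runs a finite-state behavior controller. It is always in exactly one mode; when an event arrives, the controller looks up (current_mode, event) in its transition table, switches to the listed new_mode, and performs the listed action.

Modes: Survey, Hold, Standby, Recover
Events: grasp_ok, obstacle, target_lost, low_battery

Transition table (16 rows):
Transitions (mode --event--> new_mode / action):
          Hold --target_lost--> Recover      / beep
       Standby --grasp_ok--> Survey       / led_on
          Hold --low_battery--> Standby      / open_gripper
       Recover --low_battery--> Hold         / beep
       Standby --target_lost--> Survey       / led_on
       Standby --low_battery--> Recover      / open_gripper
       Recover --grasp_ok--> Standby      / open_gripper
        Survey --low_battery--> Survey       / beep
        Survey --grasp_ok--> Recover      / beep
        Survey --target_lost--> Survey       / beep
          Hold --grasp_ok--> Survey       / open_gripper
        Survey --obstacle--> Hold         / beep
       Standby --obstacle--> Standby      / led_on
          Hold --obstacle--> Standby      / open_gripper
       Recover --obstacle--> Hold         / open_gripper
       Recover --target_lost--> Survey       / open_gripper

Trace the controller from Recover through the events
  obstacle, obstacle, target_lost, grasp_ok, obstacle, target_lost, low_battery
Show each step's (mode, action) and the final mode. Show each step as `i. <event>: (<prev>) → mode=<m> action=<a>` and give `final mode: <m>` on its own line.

final mode: Hold

1. obstacle: (Recover) → mode=Hold action=open_gripper
2. obstacle: (Hold) → mode=Standby action=open_gripper
3. target_lost: (Standby) → mode=Survey action=led_on
4. grasp_ok: (Survey) → mode=Recover action=beep
5. obstacle: (Recover) → mode=Hold action=open_gripper
6. target_lost: (Hold) → mode=Recover action=beep
7. low_battery: (Recover) → mode=Hold action=beep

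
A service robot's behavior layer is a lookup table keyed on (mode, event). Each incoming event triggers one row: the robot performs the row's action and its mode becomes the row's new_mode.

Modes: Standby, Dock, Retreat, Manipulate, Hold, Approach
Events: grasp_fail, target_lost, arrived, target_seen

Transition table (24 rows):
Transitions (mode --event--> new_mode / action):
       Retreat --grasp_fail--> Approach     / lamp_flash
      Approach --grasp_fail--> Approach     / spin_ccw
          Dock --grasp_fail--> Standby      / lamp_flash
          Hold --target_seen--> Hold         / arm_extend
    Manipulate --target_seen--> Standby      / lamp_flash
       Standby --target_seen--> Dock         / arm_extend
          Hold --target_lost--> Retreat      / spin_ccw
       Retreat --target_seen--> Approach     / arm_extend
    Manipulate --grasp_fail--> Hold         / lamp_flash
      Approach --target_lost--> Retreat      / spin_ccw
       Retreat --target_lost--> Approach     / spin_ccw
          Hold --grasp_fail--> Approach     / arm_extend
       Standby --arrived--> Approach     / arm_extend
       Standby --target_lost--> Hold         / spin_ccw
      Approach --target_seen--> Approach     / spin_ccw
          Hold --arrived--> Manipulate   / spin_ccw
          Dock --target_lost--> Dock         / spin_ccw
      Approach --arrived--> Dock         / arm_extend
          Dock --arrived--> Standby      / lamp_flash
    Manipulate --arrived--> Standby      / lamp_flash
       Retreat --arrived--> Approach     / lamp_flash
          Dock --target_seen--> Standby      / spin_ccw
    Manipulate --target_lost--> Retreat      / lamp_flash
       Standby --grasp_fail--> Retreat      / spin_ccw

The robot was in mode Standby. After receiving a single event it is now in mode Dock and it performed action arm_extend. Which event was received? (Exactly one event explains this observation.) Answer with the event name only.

try grasp_fail: (Standby, grasp_fail) → (Retreat, spin_ccw)
try target_lost: (Standby, target_lost) → (Hold, spin_ccw)
try arrived: (Standby, arrived) → (Approach, arm_extend)
try target_seen: (Standby, target_seen) → (Dock, arm_extend)  ← matches

target_seen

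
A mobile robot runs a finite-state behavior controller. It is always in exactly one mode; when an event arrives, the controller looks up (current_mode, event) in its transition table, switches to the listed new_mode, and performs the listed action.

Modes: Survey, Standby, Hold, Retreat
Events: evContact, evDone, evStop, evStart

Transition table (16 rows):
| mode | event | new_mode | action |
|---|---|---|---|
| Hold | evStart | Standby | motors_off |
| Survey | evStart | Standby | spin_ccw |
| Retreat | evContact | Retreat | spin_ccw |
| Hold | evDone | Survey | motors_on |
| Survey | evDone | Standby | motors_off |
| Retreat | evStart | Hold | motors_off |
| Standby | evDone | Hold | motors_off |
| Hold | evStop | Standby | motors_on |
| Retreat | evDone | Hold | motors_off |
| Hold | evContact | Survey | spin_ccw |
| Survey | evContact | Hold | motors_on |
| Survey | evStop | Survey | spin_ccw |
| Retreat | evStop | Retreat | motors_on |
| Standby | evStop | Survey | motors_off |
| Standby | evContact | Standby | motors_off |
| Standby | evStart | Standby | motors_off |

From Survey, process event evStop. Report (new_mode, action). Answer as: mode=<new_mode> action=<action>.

mode=Survey action=spin_ccw

current mode = Survey; filter table to that mode:
  (Survey, evStart) → (Standby, spin_ccw)
  (Survey, evDone) → (Standby, motors_off)
  (Survey, evContact) → (Hold, motors_on)
  (Survey, evStop) → (Survey, spin_ccw)  ← event matches
event = evStop selects (Survey, spin_ccw)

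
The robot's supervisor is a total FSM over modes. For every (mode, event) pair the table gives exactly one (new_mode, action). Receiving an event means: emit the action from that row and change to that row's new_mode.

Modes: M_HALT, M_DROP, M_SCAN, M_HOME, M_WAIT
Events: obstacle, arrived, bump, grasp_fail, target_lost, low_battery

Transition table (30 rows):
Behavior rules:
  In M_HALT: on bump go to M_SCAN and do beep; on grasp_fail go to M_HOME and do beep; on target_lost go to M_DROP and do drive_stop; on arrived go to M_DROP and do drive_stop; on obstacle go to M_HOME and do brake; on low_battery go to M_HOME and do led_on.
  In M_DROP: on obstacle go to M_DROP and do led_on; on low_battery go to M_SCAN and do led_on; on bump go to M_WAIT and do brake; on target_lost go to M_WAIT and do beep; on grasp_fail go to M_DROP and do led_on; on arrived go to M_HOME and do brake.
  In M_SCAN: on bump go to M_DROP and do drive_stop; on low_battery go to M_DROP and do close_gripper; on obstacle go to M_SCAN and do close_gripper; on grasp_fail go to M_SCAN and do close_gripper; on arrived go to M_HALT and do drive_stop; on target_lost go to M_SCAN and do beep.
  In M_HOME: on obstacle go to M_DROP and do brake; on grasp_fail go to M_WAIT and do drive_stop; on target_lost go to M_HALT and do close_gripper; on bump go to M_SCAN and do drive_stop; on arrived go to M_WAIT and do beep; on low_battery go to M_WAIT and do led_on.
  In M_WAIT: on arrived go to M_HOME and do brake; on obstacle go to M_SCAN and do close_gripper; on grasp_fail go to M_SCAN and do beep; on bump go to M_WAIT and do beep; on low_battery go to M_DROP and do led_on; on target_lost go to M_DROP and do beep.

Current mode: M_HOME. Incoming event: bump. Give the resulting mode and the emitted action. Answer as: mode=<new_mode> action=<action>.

mode=M_SCAN action=drive_stop

current mode = M_HOME; filter table to that mode:
  (M_HOME, obstacle) → (M_DROP, brake)
  (M_HOME, grasp_fail) → (M_WAIT, drive_stop)
  (M_HOME, target_lost) → (M_HALT, close_gripper)
  (M_HOME, bump) → (M_SCAN, drive_stop)  ← event matches
  (M_HOME, arrived) → (M_WAIT, beep)
  (M_HOME, low_battery) → (M_WAIT, led_on)
event = bump selects (M_SCAN, drive_stop)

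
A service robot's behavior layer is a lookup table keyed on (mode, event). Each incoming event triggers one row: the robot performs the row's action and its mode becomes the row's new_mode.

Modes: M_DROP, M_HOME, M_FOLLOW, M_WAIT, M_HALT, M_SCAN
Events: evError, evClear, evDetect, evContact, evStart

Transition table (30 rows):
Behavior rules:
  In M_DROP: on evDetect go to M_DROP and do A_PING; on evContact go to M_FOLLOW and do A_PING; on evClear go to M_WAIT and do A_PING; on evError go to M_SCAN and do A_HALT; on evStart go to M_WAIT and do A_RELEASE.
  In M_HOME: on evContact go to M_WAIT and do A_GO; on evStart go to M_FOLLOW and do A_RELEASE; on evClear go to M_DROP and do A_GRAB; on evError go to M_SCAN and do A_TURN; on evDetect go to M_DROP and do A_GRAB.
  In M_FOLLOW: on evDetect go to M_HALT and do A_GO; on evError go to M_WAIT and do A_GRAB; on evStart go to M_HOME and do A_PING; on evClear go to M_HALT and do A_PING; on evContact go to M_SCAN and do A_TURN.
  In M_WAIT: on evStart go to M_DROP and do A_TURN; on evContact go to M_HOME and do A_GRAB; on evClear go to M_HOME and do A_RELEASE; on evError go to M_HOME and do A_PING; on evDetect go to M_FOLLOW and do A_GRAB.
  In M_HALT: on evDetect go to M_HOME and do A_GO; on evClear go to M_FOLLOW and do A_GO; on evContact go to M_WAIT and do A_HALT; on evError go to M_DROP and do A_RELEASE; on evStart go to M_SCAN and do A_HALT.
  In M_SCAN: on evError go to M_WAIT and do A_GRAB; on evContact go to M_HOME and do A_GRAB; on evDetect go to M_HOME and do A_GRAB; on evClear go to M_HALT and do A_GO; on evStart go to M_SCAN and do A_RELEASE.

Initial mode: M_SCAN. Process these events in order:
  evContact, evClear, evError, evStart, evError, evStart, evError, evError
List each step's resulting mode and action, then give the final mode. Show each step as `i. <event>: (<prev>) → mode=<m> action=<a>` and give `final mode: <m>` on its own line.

1. evContact: (M_SCAN) → mode=M_HOME action=A_GRAB
2. evClear: (M_HOME) → mode=M_DROP action=A_GRAB
3. evError: (M_DROP) → mode=M_SCAN action=A_HALT
4. evStart: (M_SCAN) → mode=M_SCAN action=A_RELEASE
5. evError: (M_SCAN) → mode=M_WAIT action=A_GRAB
6. evStart: (M_WAIT) → mode=M_DROP action=A_TURN
7. evError: (M_DROP) → mode=M_SCAN action=A_HALT
8. evError: (M_SCAN) → mode=M_WAIT action=A_GRAB

final mode: M_WAIT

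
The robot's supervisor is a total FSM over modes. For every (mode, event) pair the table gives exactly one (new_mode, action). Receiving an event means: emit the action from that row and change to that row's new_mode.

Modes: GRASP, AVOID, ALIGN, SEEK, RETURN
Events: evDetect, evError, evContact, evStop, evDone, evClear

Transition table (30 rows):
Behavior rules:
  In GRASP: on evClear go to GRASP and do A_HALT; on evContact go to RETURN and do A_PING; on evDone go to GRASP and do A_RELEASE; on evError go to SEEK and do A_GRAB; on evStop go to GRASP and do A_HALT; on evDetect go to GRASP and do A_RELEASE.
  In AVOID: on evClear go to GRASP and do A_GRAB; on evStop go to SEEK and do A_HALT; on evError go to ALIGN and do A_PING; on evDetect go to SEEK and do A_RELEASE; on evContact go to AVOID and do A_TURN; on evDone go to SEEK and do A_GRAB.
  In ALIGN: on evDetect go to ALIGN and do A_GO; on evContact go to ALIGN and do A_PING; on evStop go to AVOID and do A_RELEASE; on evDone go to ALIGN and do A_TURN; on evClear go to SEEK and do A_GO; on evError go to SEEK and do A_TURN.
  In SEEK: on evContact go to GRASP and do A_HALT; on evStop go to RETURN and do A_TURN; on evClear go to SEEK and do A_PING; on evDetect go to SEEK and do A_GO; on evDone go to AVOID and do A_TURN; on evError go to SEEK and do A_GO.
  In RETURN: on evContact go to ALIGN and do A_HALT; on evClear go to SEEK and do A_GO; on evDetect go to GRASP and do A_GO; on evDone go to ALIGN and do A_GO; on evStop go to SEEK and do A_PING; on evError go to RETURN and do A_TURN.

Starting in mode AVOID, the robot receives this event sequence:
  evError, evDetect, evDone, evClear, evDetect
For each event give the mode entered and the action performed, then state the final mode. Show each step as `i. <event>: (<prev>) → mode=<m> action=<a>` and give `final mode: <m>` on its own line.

final mode: SEEK

1. evError: (AVOID) → mode=ALIGN action=A_PING
2. evDetect: (ALIGN) → mode=ALIGN action=A_GO
3. evDone: (ALIGN) → mode=ALIGN action=A_TURN
4. evClear: (ALIGN) → mode=SEEK action=A_GO
5. evDetect: (SEEK) → mode=SEEK action=A_GO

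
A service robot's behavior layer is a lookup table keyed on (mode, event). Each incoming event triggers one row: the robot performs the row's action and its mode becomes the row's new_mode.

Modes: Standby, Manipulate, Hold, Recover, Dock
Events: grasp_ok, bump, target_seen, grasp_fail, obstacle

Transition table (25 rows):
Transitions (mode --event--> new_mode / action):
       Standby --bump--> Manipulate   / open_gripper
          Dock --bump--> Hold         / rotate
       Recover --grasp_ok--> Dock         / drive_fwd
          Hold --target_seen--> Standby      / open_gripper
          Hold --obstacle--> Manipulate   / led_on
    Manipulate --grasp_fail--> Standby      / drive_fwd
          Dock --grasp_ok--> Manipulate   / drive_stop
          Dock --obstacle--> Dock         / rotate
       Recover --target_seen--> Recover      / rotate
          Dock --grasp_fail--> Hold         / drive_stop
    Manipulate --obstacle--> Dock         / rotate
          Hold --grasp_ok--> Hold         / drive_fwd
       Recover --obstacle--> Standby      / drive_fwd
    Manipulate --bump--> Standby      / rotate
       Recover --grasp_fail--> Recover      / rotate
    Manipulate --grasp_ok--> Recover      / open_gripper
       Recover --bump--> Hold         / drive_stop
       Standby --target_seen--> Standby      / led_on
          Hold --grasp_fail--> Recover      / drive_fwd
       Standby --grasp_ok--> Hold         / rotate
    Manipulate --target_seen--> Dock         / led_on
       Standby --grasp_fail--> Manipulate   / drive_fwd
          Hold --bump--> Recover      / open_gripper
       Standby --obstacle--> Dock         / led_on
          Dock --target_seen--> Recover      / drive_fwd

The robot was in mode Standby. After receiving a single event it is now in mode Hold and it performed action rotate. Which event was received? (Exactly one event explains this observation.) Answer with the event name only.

grasp_ok

try grasp_ok: (Standby, grasp_ok) → (Hold, rotate)  ← matches
try bump: (Standby, bump) → (Manipulate, open_gripper)
try target_seen: (Standby, target_seen) → (Standby, led_on)
try grasp_fail: (Standby, grasp_fail) → (Manipulate, drive_fwd)
try obstacle: (Standby, obstacle) → (Dock, led_on)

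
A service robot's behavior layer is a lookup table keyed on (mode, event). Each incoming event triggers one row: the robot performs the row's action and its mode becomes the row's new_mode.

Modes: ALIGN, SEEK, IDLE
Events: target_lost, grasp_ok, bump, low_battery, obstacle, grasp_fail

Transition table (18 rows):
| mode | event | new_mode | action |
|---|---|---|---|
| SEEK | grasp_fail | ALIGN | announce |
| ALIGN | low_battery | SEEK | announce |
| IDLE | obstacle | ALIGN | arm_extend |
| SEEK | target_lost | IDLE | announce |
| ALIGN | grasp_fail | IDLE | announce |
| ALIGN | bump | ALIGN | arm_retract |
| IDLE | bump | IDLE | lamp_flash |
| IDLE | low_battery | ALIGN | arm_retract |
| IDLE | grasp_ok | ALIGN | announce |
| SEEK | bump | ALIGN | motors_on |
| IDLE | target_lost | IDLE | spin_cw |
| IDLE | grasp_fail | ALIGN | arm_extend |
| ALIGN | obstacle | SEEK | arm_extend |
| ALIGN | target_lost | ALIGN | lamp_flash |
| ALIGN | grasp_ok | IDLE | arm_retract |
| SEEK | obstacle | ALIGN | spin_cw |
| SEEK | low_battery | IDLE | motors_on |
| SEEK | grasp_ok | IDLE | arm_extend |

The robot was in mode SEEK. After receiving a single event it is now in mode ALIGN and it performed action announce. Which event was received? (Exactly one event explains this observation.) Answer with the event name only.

try target_lost: (SEEK, target_lost) → (IDLE, announce)
try grasp_ok: (SEEK, grasp_ok) → (IDLE, arm_extend)
try bump: (SEEK, bump) → (ALIGN, motors_on)
try low_battery: (SEEK, low_battery) → (IDLE, motors_on)
try obstacle: (SEEK, obstacle) → (ALIGN, spin_cw)
try grasp_fail: (SEEK, grasp_fail) → (ALIGN, announce)  ← matches

grasp_fail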